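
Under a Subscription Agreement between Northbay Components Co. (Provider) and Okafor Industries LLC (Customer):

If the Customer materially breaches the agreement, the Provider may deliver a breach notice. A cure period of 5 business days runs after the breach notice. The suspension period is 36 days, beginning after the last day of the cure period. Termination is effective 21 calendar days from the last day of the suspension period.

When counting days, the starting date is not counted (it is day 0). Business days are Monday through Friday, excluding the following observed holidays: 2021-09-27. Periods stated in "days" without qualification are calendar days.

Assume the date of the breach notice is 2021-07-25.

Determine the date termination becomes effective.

The last day of the cure period: 5 business days after Sunday, 2021-07-25, skipping weekends — Jul 26, Jul 27, Jul 28, Jul 29, Jul 30 — lands on Friday, 2021-07-30.
Adding 36 calendar days to 2021-07-30 gives 2021-09-04, which is the last day of the suspension period.
The date termination becomes effective: 2021-09-04 + 21 days = 2021-09-25.

2021-09-25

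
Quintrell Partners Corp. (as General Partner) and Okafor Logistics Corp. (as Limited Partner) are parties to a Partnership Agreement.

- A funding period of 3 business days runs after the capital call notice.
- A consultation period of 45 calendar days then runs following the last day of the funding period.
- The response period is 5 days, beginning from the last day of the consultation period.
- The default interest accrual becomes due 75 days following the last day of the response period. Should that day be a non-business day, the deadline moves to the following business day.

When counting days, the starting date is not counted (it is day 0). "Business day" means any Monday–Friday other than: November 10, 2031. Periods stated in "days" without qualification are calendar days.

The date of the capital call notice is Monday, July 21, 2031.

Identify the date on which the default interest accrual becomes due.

November 26, 2031

The last day of the funding period: counting 3 business days from Monday, July 21, 2031 (Jul 22, Jul 23, Jul 24, skipping weekends) reaches Thursday, July 24, 2031.
The last day of the consultation period: July 24, 2031 + 45 days = September 7, 2031.
Adding 5 calendar days to September 7, 2031 gives September 12, 2031, which is the last day of the response period.
Adding 75 calendar days to September 12, 2031 gives November 26, 2031, which is the date on which the default interest accrual becomes due. November 26, 2031 is a Wednesday and is not a listed holiday, so no roll-forward applies.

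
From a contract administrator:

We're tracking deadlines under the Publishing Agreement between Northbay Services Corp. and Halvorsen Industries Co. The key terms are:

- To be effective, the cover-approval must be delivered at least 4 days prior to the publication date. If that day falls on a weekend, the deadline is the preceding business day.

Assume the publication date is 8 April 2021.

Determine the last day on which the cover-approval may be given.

2 April 2021

Counting back 4 calendar days from 8 April 2021 gives 4 April 2021. That is a Sunday, so the deadline moves back to Friday, 2 April 2021.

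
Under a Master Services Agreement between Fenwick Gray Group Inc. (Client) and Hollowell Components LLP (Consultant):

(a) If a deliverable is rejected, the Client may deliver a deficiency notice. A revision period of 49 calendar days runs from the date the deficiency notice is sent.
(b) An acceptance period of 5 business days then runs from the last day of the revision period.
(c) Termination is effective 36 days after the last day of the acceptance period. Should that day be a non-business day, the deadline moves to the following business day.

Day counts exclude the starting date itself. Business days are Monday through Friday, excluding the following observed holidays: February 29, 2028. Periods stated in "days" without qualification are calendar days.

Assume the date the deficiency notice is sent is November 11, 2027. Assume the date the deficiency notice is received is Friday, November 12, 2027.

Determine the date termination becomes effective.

The last day of the revision period: 49 calendar days after November 11, 2027 is December 30, 2027.
From Thursday, December 30, 2027, 5 business days (Dec 31, Jan 3, Jan 4, Jan 5, Jan 6, skipping weekends) brings us to Thursday, January 6, 2028, which is the last day of the acceptance period.
The date termination becomes effective: 36 calendar days after January 6, 2028 is February 11, 2028. February 11, 2028 is a Friday and is not a listed holiday, so no roll-forward applies.

February 11, 2028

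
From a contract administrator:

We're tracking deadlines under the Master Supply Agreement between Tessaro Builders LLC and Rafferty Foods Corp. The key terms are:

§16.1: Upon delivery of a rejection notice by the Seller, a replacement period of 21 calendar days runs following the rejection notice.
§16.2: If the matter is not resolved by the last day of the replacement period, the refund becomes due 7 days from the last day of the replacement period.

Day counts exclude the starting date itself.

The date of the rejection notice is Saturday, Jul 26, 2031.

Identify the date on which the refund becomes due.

Aug 23, 2031

The last day of the replacement period: Jul 26, 2031 + 21 days = Aug 16, 2031.
The date on which the refund becomes due: 7 calendar days after Aug 16, 2031 is Aug 23, 2031.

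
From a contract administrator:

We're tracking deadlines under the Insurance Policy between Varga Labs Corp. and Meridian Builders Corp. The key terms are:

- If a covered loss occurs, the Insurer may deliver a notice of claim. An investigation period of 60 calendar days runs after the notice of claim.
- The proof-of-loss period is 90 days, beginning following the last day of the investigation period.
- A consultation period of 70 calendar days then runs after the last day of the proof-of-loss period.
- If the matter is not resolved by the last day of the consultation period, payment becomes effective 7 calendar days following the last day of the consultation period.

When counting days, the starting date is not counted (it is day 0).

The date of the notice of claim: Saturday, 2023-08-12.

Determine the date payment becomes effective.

2024-03-26

The last day of the investigation period: 2023-08-12 + 60 days = 2023-10-11.
Adding 90 calendar days to 2023-10-11 gives 2024-01-09, which is the last day of the proof-of-loss period.
Adding 70 calendar days to 2024-01-09 gives 2024-03-19, which is the last day of the consultation period.
The date payment becomes effective: 7 calendar days after 2024-03-19 is 2024-03-26.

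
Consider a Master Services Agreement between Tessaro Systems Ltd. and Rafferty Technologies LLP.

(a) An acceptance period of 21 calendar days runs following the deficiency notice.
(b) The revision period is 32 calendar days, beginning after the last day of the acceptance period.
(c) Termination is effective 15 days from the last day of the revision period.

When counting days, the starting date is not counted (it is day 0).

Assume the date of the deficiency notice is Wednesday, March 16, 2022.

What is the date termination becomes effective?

May 23, 2022

The last day of the acceptance period: March 16, 2022 + 21 days = April 6, 2022.
Adding 32 calendar days to April 6, 2022 gives May 8, 2022, which is the last day of the revision period.
The date termination becomes effective: May 8, 2022 + 15 days = May 23, 2022.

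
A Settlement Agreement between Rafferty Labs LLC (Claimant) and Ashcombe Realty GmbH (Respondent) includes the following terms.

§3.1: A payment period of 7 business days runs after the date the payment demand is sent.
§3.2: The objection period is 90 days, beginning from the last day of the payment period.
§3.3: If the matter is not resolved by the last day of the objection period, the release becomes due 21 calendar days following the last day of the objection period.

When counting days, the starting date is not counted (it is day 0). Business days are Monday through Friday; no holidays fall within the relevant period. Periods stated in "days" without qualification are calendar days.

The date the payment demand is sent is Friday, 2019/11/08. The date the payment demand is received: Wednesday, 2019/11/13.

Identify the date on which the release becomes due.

The last day of the payment period: counting 7 business days from Friday, 2019/11/08 (Nov 11, Nov 12, Nov 13, Nov 14, Nov 15, Nov 18, Nov 19, skipping weekends) reaches Tuesday, 2019/11/19.
The last day of the objection period: 90 calendar days after 2019/11/19 is 2020/02/17.
The date on which the release becomes due: 2020/02/17 + 21 days = 2020/03/09.

2020/03/09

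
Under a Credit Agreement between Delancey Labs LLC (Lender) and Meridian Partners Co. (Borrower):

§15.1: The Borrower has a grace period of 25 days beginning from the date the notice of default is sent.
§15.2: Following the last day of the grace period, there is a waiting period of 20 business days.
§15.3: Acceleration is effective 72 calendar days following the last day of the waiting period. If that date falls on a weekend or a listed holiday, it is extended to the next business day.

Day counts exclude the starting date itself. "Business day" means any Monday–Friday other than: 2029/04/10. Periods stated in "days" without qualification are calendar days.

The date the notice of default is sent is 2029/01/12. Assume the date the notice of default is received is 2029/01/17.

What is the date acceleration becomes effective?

The last day of the grace period: 25 calendar days after 2029/01/12 is 2029/02/06.
From Tuesday, 2029/02/06, 20 business days (Feb 7, Feb 8, Feb 9, Feb 12, …, Mar 2, Mar 5, Mar 6, skipping weekends) brings us to Tuesday, 2029/03/06, which is the last day of the waiting period.
The date acceleration becomes effective: 72 calendar days after 2029/03/06 is 2029/05/17. 2029/05/17 is a Thursday and is not a listed holiday, so no roll-forward applies.

2029/05/17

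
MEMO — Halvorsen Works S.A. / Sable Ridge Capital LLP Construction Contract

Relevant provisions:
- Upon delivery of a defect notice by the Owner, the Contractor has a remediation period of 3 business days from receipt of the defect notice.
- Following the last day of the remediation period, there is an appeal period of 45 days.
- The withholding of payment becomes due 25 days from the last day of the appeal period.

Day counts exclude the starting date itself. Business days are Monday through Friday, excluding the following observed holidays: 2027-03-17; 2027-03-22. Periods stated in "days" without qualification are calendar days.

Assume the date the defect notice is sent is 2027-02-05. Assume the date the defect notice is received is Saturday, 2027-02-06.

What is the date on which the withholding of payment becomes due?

2027-04-21

The last day of the remediation period: 3 business days after Saturday, 2027-02-06, skipping weekends — Feb 8, Feb 9, Feb 10 — lands on Wednesday, 2027-02-10.
The last day of the appeal period: 45 calendar days after 2027-02-10 is 2027-03-27.
The date on which the withholding of payment becomes due: 2027-03-27 + 25 days = 2027-04-21.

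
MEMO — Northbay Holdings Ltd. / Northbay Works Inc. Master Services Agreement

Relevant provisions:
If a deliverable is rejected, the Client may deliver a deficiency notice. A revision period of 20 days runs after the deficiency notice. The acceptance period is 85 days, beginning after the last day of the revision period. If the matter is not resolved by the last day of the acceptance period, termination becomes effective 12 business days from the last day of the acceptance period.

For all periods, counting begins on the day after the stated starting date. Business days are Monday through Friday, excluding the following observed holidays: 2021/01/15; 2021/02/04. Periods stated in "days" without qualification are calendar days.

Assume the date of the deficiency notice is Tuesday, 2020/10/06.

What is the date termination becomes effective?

Adding 20 calendar days to 2020/10/06 gives 2020/10/26, which is the last day of the revision period.
Adding 85 calendar days to 2020/10/26 gives 2021/01/19, which is the last day of the acceptance period.
The date termination becomes effective: 12 business days after Tuesday, 2021/01/19, skipping weekends and the listed holiday on Feb 4 — Jan 20, Jan 21, Jan 22, Jan 25, …, Feb 2, Feb 3, Feb 5 — lands on Friday, 2021/02/05.

2021/02/05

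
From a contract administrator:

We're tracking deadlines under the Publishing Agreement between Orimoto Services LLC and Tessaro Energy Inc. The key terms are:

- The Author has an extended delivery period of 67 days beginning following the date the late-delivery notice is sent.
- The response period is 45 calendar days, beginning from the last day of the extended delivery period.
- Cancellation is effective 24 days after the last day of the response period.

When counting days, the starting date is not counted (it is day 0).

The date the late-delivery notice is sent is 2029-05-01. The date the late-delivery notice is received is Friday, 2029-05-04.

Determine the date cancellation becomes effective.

The last day of the extended delivery period: 2029-05-01 + 67 days = 2029-07-07.
Adding 45 calendar days to 2029-07-07 gives 2029-08-21, which is the last day of the response period.
Adding 24 calendar days to 2029-08-21 gives 2029-09-14, which is the date cancellation becomes effective.

2029-09-14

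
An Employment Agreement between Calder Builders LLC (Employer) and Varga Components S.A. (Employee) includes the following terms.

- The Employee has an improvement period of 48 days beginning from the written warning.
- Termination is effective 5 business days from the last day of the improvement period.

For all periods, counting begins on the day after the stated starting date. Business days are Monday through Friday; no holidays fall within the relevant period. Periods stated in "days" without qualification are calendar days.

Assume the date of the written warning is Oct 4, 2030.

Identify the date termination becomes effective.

Nov 28, 2030

Adding 48 calendar days to Oct 4, 2030 gives Nov 21, 2030, which is the last day of the improvement period.
The date termination becomes effective: 5 business days after Thursday, Nov 21, 2030, skipping weekends — Nov 22, Nov 25, Nov 26, Nov 27, Nov 28 — lands on Thursday, Nov 28, 2030.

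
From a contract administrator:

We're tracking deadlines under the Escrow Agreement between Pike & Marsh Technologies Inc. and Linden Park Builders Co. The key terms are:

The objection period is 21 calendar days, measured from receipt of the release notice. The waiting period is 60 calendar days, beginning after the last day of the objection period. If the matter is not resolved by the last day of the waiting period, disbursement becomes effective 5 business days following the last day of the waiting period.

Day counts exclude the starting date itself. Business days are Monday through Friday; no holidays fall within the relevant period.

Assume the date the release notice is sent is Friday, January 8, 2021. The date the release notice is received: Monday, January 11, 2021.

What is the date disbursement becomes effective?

April 9, 2021

The last day of the objection period: January 11, 2021 + 21 days = February 1, 2021.
The last day of the waiting period: February 1, 2021 + 60 days = April 2, 2021.
From Friday, April 2, 2021, 5 business days (Apr 5, Apr 6, Apr 7, Apr 8, Apr 9, skipping weekends) brings us to Friday, April 9, 2021, which is the date disbursement becomes effective.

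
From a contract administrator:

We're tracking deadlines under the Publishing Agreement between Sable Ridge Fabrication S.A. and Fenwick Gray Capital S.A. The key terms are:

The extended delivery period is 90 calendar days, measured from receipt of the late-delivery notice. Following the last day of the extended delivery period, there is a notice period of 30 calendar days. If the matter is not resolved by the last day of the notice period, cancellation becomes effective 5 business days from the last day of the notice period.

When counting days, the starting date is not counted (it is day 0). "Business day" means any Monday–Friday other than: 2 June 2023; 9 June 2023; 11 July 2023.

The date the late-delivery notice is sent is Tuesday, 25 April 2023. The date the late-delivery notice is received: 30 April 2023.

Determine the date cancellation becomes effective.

The last day of the extended delivery period: 30 April 2023 + 90 days = 29 July 2023.
Adding 30 calendar days to 29 July 2023 gives 28 August 2023, which is the last day of the notice period.
From Monday, 28 August 2023, 5 business days (Aug 29, Aug 30, Aug 31, Sep 1, Sep 4, skipping weekends) brings us to Monday, 4 September 2023, which is the date cancellation becomes effective.

4 September 2023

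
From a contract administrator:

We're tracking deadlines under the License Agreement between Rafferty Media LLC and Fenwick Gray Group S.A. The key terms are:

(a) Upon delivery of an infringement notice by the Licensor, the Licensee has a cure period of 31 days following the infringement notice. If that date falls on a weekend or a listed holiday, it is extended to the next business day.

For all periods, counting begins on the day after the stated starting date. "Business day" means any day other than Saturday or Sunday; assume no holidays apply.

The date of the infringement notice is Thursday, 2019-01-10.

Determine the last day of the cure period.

The last day of the cure period: 31 calendar days after 2019-01-10 is 2019-02-10. That falls on a Sunday, so it rolls to the next business day, Monday, 2019-02-11.

2019-02-11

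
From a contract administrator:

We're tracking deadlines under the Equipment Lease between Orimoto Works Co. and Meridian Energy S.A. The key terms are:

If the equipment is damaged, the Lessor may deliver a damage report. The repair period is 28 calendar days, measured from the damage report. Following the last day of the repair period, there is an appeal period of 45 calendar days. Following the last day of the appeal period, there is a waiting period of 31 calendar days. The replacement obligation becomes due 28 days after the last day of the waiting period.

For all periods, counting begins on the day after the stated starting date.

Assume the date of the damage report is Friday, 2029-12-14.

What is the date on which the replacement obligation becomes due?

2030-04-25

The last day of the repair period: 28 calendar days after 2029-12-14 is 2030-01-11.
Adding 45 calendar days to 2030-01-11 gives 2030-02-25, which is the last day of the appeal period.
The last day of the waiting period: 31 calendar days after 2030-02-25 is 2030-03-28.
Adding 28 calendar days to 2030-03-28 gives 2030-04-25, which is the date on which the replacement obligation becomes due.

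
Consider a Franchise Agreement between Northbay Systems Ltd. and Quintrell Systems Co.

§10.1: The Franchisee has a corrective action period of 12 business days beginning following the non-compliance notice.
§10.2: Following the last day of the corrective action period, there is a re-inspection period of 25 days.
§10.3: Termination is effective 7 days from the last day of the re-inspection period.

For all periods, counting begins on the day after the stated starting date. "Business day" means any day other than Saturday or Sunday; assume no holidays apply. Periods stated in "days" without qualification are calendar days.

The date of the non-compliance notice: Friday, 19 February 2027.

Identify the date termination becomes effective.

From Friday, 19 February 2027, 12 business days (Feb 22, Feb 23, Feb 24, Feb 25, …, Mar 5, Mar 8, Mar 9, skipping weekends) brings us to Tuesday, 9 March 2027, which is the last day of the corrective action period.
The last day of the re-inspection period: 25 calendar days after 9 March 2027 is 3 April 2027.
The date termination becomes effective: 7 calendar days after 3 April 2027 is 10 April 2027.

10 April 2027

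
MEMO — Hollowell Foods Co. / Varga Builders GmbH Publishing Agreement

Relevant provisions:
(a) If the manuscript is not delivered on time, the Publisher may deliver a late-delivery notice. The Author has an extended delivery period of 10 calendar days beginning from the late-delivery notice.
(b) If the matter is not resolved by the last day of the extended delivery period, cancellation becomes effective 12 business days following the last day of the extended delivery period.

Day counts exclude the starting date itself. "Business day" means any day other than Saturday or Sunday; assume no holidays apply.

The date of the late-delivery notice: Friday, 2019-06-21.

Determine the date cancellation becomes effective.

2019-07-17

The last day of the extended delivery period: 10 calendar days after 2019-06-21 is 2019-07-01.
The date cancellation becomes effective: 12 business days after Monday, 2019-07-01, skipping weekends — Jul 2, Jul 3, Jul 4, Jul 5, …, Jul 15, Jul 16, Jul 17 — lands on Wednesday, 2019-07-17.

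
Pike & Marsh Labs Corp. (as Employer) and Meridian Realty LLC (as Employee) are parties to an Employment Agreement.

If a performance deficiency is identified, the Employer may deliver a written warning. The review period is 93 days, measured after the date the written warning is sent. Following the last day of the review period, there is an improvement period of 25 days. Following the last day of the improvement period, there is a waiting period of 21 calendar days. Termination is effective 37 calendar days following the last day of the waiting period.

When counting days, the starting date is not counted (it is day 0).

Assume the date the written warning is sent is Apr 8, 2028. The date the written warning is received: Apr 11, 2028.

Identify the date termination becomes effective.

The last day of the review period: Apr 8, 2028 + 93 days = Jul 10, 2028.
Adding 25 calendar days to Jul 10, 2028 gives Aug 4, 2028, which is the last day of the improvement period.
Adding 21 calendar days to Aug 4, 2028 gives Aug 25, 2028, which is the last day of the waiting period.
Adding 37 calendar days to Aug 25, 2028 gives Oct 1, 2028, which is the date termination becomes effective.

Oct 1, 2028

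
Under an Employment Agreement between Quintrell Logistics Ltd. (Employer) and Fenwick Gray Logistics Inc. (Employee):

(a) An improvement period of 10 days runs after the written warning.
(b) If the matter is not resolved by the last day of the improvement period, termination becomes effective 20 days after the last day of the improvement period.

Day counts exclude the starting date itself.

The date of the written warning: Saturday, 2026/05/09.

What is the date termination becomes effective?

2026/06/08

The last day of the improvement period: 10 calendar days after 2026/05/09 is 2026/05/19.
The date termination becomes effective: 20 calendar days after 2026/05/19 is 2026/06/08.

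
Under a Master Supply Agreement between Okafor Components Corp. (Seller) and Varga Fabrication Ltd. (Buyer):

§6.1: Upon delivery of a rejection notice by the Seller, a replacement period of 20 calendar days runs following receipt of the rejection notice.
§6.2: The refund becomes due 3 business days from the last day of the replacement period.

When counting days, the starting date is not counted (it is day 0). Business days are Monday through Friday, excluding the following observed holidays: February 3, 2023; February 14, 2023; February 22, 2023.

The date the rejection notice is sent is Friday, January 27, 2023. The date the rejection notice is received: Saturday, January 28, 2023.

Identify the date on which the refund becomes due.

Adding 20 calendar days to January 28, 2023 gives February 17, 2023, which is the last day of the replacement period.
From Friday, February 17, 2023, 3 business days (Feb 20, Feb 21, Feb 23, skipping weekends and the listed holiday on Feb 22) brings us to Thursday, February 23, 2023, which is the date on which the refund becomes due.

February 23, 2023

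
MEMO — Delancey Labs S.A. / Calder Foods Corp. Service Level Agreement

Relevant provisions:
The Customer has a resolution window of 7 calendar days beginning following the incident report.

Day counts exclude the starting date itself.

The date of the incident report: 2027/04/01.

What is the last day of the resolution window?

Adding 7 calendar days to 2027/04/01 gives 2027/04/08, which is the last day of the resolution window.

2027/04/08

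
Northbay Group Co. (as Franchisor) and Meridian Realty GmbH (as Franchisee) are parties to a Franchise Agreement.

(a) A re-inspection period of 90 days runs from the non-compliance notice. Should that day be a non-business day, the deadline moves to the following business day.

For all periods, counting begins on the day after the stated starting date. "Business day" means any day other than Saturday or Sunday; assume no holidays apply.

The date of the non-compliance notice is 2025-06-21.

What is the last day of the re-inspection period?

2025-09-19

The last day of the re-inspection period: 2025-06-21 + 90 days = 2025-09-19. 2025-09-19 is a Friday, so no roll-forward applies.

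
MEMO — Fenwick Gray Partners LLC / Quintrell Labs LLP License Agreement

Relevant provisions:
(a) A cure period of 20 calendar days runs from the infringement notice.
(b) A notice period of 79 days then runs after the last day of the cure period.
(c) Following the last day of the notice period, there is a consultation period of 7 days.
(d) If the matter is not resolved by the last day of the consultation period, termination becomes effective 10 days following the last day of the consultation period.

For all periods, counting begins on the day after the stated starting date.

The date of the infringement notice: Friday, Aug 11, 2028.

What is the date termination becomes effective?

Dec 5, 2028

Adding 20 calendar days to Aug 11, 2028 gives Aug 31, 2028, which is the last day of the cure period.
The last day of the notice period: Aug 31, 2028 + 79 days = Nov 18, 2028.
The last day of the consultation period: 7 calendar days after Nov 18, 2028 is Nov 25, 2028.
The date termination becomes effective: 10 calendar days after Nov 25, 2028 is Dec 5, 2028.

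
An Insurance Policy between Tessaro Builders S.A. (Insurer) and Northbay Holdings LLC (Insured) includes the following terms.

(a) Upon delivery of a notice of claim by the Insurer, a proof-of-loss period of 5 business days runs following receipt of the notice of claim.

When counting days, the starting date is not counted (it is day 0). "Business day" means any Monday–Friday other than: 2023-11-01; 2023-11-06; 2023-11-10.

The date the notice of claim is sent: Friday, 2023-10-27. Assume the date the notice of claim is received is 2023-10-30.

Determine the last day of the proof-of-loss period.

From Monday, 2023-10-30, 5 business days (Oct 31, Nov 2, Nov 3, Nov 7, Nov 8, skipping weekends and the listed holidays on Nov 1, Nov 6) brings us to Wednesday, 2023-11-08, which is the last day of the proof-of-loss period.

2023-11-08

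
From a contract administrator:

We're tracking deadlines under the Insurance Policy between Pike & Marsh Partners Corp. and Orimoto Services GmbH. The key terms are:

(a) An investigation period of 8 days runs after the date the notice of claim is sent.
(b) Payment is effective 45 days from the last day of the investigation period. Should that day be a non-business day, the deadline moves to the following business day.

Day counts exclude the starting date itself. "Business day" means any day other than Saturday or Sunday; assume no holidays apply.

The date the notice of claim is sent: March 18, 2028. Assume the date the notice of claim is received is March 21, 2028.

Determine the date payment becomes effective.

The last day of the investigation period: 8 calendar days after March 18, 2028 is March 26, 2028.
The date payment becomes effective: March 26, 2028 + 45 days = May 10, 2028. May 10, 2028 is a Wednesday, so no roll-forward applies.

May 10, 2028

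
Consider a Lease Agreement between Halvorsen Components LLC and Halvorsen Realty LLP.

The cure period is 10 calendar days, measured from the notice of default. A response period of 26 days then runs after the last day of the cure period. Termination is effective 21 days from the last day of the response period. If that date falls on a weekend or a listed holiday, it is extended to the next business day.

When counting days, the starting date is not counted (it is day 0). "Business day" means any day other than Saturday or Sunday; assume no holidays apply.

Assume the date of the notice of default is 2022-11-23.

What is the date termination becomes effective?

The last day of the cure period: 2022-11-23 + 10 days = 2022-12-03.
The last day of the response period: 2022-12-03 + 26 days = 2022-12-29.
Adding 21 calendar days to 2022-12-29 gives 2023-01-19, which is the date termination becomes effective. 2023-01-19 is a Thursday, so no roll-forward applies.

2023-01-19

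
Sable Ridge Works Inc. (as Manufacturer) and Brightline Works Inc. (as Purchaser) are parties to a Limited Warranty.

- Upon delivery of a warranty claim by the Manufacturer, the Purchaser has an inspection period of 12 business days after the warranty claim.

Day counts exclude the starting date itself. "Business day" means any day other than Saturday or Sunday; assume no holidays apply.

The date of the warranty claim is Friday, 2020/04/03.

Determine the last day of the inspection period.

The last day of the inspection period: counting 12 business days from Friday, 2020/04/03 (Apr 6, Apr 7, Apr 8, Apr 9, …, Apr 17, Apr 20, Apr 21, skipping weekends) reaches Tuesday, 2020/04/21.

2020/04/21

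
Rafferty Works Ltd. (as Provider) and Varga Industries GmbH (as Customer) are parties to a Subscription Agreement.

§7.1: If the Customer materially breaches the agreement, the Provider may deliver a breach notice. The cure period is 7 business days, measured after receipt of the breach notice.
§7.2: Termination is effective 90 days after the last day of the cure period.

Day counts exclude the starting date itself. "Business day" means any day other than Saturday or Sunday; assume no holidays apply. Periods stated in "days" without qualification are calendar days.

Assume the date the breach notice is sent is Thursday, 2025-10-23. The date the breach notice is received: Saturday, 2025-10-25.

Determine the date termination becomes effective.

From Saturday, 2025-10-25, 7 business days (Oct 27, Oct 28, Oct 29, Oct 30, Oct 31, Nov 3, Nov 4, skipping weekends) brings us to Tuesday, 2025-11-04, which is the last day of the cure period.
The date termination becomes effective: 2025-11-04 + 90 days = 2026-02-02.

2026-02-02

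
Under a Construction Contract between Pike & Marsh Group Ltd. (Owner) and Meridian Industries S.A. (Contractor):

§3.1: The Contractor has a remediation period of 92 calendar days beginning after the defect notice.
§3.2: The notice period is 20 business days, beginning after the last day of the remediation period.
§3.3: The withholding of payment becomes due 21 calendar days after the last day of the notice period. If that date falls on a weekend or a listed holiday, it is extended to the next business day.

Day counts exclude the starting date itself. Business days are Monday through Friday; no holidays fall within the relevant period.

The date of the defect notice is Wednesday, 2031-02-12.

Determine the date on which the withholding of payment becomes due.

Adding 92 calendar days to 2031-02-12 gives 2031-05-15, which is the last day of the remediation period.
The last day of the notice period: 20 business days after Thursday, 2031-05-15, skipping weekends — May 16, May 19, May 20, May 21, …, Jun 10, Jun 11, Jun 12 — lands on Thursday, 2031-06-12.
The date on which the withholding of payment becomes due: 2031-06-12 + 21 days = 2031-07-03. 2031-07-03 is a Thursday, so no roll-forward applies.

2031-07-03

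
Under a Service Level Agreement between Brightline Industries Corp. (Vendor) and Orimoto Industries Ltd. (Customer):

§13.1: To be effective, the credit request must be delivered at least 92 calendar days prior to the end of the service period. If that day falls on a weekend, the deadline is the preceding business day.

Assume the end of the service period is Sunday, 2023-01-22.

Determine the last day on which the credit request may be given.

Counting back 92 calendar days from 2023-01-22 gives 2022-10-22. That is a Saturday, so the deadline moves back to Friday, 2022-10-21.

2022-10-21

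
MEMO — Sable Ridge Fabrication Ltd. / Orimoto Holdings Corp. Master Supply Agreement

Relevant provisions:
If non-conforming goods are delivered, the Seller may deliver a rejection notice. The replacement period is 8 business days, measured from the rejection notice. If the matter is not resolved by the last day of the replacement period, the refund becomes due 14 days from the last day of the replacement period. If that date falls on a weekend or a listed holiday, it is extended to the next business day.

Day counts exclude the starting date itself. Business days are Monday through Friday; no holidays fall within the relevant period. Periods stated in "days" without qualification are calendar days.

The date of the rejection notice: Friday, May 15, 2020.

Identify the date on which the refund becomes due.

Jun 10, 2020

From Friday, May 15, 2020, 8 business days (May 18, May 19, May 20, May 21, May 22, May 25, May 26, May 27, skipping weekends) brings us to Wednesday, May 27, 2020, which is the last day of the replacement period.
The date on which the refund becomes due: 14 calendar days after May 27, 2020 is Jun 10, 2020. Jun 10, 2020 is a Wednesday, so no roll-forward applies.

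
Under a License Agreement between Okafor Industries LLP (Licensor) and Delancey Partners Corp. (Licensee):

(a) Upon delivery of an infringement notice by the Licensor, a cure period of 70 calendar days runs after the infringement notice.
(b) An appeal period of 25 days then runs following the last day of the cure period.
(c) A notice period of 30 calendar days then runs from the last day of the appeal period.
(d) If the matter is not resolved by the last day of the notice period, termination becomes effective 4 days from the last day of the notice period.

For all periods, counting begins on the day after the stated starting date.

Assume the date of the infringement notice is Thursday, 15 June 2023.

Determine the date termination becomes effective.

22 October 2023

The last day of the cure period: 15 June 2023 + 70 days = 24 August 2023.
The last day of the appeal period: 24 August 2023 + 25 days = 18 September 2023.
The last day of the notice period: 30 calendar days after 18 September 2023 is 18 October 2023.
The date termination becomes effective: 4 calendar days after 18 October 2023 is 22 October 2023.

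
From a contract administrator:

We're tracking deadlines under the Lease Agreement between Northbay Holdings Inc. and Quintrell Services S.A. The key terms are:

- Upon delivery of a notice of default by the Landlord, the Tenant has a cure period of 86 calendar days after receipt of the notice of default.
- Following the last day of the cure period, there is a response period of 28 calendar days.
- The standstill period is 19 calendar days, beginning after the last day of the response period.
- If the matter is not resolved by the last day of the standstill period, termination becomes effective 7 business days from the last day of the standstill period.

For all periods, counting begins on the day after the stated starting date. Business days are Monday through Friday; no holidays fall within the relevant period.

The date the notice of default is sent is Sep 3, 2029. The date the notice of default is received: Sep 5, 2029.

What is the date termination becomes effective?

The last day of the cure period: Sep 5, 2029 + 86 days = Nov 30, 2029.
The last day of the response period: 28 calendar days after Nov 30, 2029 is Dec 28, 2029.
The last day of the standstill period: Dec 28, 2029 + 19 days = Jan 16, 2030.
From Wednesday, Jan 16, 2030, 7 business days (Jan 17, Jan 18, Jan 21, Jan 22, Jan 23, Jan 24, Jan 25, skipping weekends) brings us to Friday, Jan 25, 2030, which is the date termination becomes effective.

Jan 25, 2030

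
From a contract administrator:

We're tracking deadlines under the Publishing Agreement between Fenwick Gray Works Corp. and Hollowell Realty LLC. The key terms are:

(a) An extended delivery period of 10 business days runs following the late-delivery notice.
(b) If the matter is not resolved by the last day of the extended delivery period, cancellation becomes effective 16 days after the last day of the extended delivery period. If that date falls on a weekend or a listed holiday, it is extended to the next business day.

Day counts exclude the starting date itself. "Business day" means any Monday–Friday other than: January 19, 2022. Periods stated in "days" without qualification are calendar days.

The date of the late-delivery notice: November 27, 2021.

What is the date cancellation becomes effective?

The last day of the extended delivery period: counting 10 business days from Saturday, November 27, 2021 (Nov 29, Nov 30, Dec 1, Dec 2, Dec 3, Dec 6, Dec 7, Dec 8, Dec 9, Dec 10, skipping weekends) reaches Friday, December 10, 2021.
The date cancellation becomes effective: December 10, 2021 + 16 days = December 26, 2021. That falls on a Sunday, so it rolls to the next business day, Monday, December 27, 2021.

December 27, 2021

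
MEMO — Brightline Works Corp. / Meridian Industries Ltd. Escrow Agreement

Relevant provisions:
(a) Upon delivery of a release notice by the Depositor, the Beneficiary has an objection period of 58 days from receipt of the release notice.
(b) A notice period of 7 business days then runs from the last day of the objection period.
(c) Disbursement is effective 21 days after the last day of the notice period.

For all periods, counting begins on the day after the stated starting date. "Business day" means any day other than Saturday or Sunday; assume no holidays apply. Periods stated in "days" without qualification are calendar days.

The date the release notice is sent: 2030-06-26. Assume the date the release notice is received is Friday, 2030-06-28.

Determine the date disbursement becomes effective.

2030-09-24

Adding 58 calendar days to 2030-06-28 gives 2030-08-25, which is the last day of the objection period.
The last day of the notice period: counting 7 business days from Sunday, 2030-08-25 (Aug 26, Aug 27, Aug 28, Aug 29, Aug 30, Sep 2, Sep 3, skipping weekends) reaches Tuesday, 2030-09-03.
The date disbursement becomes effective: 21 calendar days after 2030-09-03 is 2030-09-24.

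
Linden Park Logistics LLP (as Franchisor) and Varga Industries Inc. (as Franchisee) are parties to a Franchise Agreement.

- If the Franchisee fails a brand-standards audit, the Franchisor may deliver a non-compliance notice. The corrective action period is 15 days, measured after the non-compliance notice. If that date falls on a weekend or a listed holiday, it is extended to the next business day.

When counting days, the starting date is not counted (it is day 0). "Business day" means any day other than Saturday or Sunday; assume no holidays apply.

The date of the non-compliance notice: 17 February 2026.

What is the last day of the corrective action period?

Adding 15 calendar days to 17 February 2026 gives 4 March 2026, which is the last day of the corrective action period. 4 March 2026 is a Wednesday, so no roll-forward applies.

4 March 2026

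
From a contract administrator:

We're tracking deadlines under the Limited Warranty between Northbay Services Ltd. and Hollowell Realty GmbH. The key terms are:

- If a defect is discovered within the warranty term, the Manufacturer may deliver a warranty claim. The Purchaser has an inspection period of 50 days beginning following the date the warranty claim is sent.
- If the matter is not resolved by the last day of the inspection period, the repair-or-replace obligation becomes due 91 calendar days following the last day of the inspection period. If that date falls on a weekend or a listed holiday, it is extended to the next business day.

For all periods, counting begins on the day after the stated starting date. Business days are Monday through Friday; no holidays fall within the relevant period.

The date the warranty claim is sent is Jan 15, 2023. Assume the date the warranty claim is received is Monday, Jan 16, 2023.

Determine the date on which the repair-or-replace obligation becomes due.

Jun 5, 2023

Adding 50 calendar days to Jan 15, 2023 gives Mar 6, 2023, which is the last day of the inspection period.
The date on which the repair-or-replace obligation becomes due: 91 calendar days after Mar 6, 2023 is Jun 5, 2023. Jun 5, 2023 is a Monday, so no roll-forward applies.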